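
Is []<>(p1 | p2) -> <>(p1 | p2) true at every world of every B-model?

Valid

Tableau for the negation ~([]<>(p1 | p2) -> <>(p1 | p2)):
1. ~([]<>(p1 | p2) -> <>(p1 | p2)), w0
2. []<>(p1 | p2), w0
3. ~<>(p1 | p2), w0
4. <>(p1 | p2), w0
5. ~(p1 | p2), w0
6. ~p1, w0
7. ~p2, w0
8. p1 | p2, w1
9. <>(p1 | p2), w1
10. ~(p1 | p2), w1
11. ~p1, w1
12. ~p2, w1
13. p2, w1
Accessibility: w0Rw0, w0Rw1, w1Rw0, w1Rw1
Branch closes: p2 and ~p2 both at w1.
All branches of the negation close; one closing branch shown above.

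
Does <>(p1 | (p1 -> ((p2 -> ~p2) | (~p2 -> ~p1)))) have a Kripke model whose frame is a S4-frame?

Yes, satisfiable

1. <>(p1 | (p1 -> ((p2 -> ~p2) | (~p2 -> ~p1)))), 0
2. p1 | (p1 -> ((p2 -> ~p2) | (~p2 -> ~p1))), 1   [<>-rule on 1: fresh world 1, 0R1]
3. p1 -> ((p2 -> ~p2) | (~p2 -> ~p1)), 1   [|-rule on 2 (branches; this branch)]
4. (p2 -> ~p2) | (~p2 -> ~p1), 1   [->-rule on 3 (branches; this branch)]
5. ~p2 -> ~p1, 1   [|-rule on 4 (branches; this branch)]
6. ~p1, 1   [->-rule on 5 (branches; this branch)]
Accessibility: 0R0, 0R1, 1R1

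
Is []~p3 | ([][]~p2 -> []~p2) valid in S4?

Tableau for the negation ~([]~p3 | ([][]~p2 -> []~p2)):
1. ~([]~p3 | ([][]~p2 -> []~p2)), u
2. ~[]~p3, u
3. ~([][]~p2 -> []~p2), u
4. [][]~p2, u
5. ~[]~p2, u
6. []~p2, u
7. ~p2, u
8. p3, v
9. []~p2, v
10. ~p2, v
11. p2, w
12. []~p2, w
13. ~p2, w
Accessibility: uRu, uRv, uRw, vRv, wRw
Branch closes: p2 and ~p2 both at w.
All branches of the negation close; one closing branch shown above.

Valid in S4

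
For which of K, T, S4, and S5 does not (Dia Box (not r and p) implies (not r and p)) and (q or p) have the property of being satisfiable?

S4-tableau for the formula:
1. not (Dia Box (not r and p) implies (not r and p)) and (q or p), u
2. not (Dia Box (not r and p) implies (not r and p)), u
3. q or p, u
4. Dia Box (not r and p), u
5. not (not r and p), u
6. p, u
7. r, u
8. Box (not r and p), v
9. not r and p, v
10. not r, v
11. p, v
Accessibility: uRu, uRv, vRv
Complete open branch: satisfiable in S4, hence also in K, T (this S4-model is also a K-model and a T-model).
S5-tableau for the formula:
1. not (Dia Box (not r and p) implies (not r and p)) and (q or p), u
2. not (Dia Box (not r and p) implies (not r and p)), u
3. q or p, u
4. Dia Box (not r and p), u
5. not (not r and p), u
6. p, u
7. r, u
8. Box (not r and p), v
9. not r and p, u
10. not r, u
Accessibility: uRu, uRv, vRu, vRv
Branch closes: r and not r both at u.
Every branch closes (one shown): unsatisfiable in S5.

K, T, S4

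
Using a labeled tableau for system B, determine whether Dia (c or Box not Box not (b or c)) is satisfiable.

Yes, satisfiable

1. Dia (c or Box not Box not (b or c)), 0
2. c or Box not Box not (b or c), 1
3. Box not Box not (b or c), 1
4. not Box not (b or c), 0
5. not Box not (b or c), 1
6. b or c, 2
7. c, 2
8. b or c, 3
9. not Box not (b or c), 3
10. c, 3
11. b or c, 4
12. c, 4
Accessibility: 0R0, 0R1, 0R2, 1R0, 1R1, 1R3, 2R0, 2R2, 3R1, 3R3, 3R4, 4R3, 4R4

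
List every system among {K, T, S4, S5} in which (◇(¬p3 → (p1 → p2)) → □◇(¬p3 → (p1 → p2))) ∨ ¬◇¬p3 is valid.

S5

S5-tableau for the negation ¬((◇(¬p3 → (p1 → p2)) → □◇(¬p3 → (p1 → p2))) ∨ ¬◇¬p3):
1. ¬((◇(¬p3 → (p1 → p2)) → □◇(¬p3 → (p1 → p2))) ∨ ¬◇¬p3), u
2. ¬(◇(¬p3 → (p1 → p2)) → □◇(¬p3 → (p1 → p2))), u   [¬∨-rule on 1]
3. ◇¬p3, u   [¬∨-rule on 1]
4. ◇(¬p3 → (p1 → p2)), u   [¬→-rule on 2]
5. ¬□◇(¬p3 → (p1 → p2)), u   [¬→-rule on 2]
6. ¬p3, v   [◇-rule on 3: fresh world v, uRv]
7. ¬p3 → (p1 → p2), w   [◇-rule on 4: fresh world w, uRw]
8. p1 → p2, w   [→-rule on 7 (branches; this branch)]
9. p2, w   [→-rule on 8 (branches; this branch)]
10. ¬◇(¬p3 → (p1 → p2)), x   [¬□-rule on 5: fresh world x, uRx]
11. ¬(¬p3 → (p1 → p2)), u   [¬◇-rule on 10 via xRu]
12. ¬p3, u   [¬→-rule on 11]
13. ¬(p1 → p2), u   [¬→-rule on 11]
14. p1, u   [¬→-rule on 13]
15. ¬p2, u   [¬→-rule on 13]
16. ¬(¬p3 → (p1 → p2)), v   [¬◇-rule on 10 via xRv]
17. ¬(p1 → p2), v   [¬→-rule on 16]
18. p1, v   [¬→-rule on 17]
19. ¬p2, v   [¬→-rule on 17]
20. ¬(¬p3 → (p1 → p2)), w   [¬◇-rule on 10 via xRw]
21. ¬p3, w   [¬→-rule on 20]
22. ¬(p1 → p2), w   [¬→-rule on 20]
23. p1, w   [¬→-rule on 22]
24. ¬p2, w   [¬→-rule on 22]
Accessibility: uRu, uRv, uRw, uRx, vRu, vRv, vRw, vRx, wRu, wRv, wRw, wRx, xRu, xRv, xRw, xRx
Branch closes: p2 and ¬p2 both at w.
Every branch closes (one shown): valid in S5.
S4-tableau for the negation ¬((◇(¬p3 → (p1 → p2)) → □◇(¬p3 → (p1 → p2))) ∨ ¬◇¬p3):
1. ¬((◇(¬p3 → (p1 → p2)) → □◇(¬p3 → (p1 → p2))) ∨ ¬◇¬p3), u
2. ¬(◇(¬p3 → (p1 → p2)) → □◇(¬p3 → (p1 → p2))), u   [¬∨-rule on 1]
3. ◇¬p3, u   [¬∨-rule on 1]
4. ◇(¬p3 → (p1 → p2)), u   [¬→-rule on 2]
5. ¬□◇(¬p3 → (p1 → p2)), u   [¬→-rule on 2]
6. ¬p3, v   [◇-rule on 3: fresh world v, uRv]
7. ¬p3 → (p1 → p2), w   [◇-rule on 4: fresh world w, uRw]
8. p1 → p2, w   [→-rule on 7 (branches; this branch)]
9. p2, w   [→-rule on 8 (branches; this branch)]
10. ¬◇(¬p3 → (p1 → p2)), x   [¬□-rule on 5: fresh world x, uRx]
11. ¬(¬p3 → (p1 → p2)), x   [¬◇-rule on 10 via xRx]
12. ¬p3, x   [¬→-rule on 11]
13. ¬(p1 → p2), x   [¬→-rule on 11]
14. p1, x   [¬→-rule on 13]
15. ¬p2, x   [¬→-rule on 13]
Accessibility: uRu, uRv, uRw, uRx, vRv, wRw, xRx
Complete open branch: countermodel on an S4-frame, so not valid in S4, nor in K, T (the same frame is also a K-frame and a T-frame).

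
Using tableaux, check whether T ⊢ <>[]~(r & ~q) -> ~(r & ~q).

Not valid

Tableau for the negation ~(<>[]~(r & ~q) -> ~(r & ~q)):
1. ~(<>[]~(r & ~q) -> ~(r & ~q)), 0
2. <>[]~(r & ~q), 0
3. r & ~q, 0
4. r, 0
5. ~q, 0
6. []~(r & ~q), 1
7. ~(r & ~q), 1
8. q, 1
Accessibility: 0R0, 0R1, 1R1
The negation has an open branch (countermodel exists).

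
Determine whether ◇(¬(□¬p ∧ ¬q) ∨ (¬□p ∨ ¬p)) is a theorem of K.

Tableau for the negation ¬◇(¬(□¬p ∧ ¬q) ∨ (¬□p ∨ ¬p)):
1. ¬◇(¬(□¬p ∧ ¬q) ∨ (¬□p ∨ ¬p)), 0
The negation has an open branch (countermodel exists).

No, not valid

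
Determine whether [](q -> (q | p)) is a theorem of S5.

Tableau for the negation ~[](q -> (q | p)):
1. ~[](q -> (q | p)), u
2. ~(q -> (q | p)), v
3. q, v
4. ~(q | p), v
5. ~q, v
6. ~p, v
Accessibility: uRu, uRv, vRu, vRv
Branch closes: q and ~q both at v.
Every branch of the negation's tableau closes; the branch above is one of them.

Valid in S5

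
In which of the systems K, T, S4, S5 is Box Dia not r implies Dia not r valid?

T-tableau for the negation not (Box Dia not r implies Dia not r):
1. not (Box Dia not r implies Dia not r), u
2. Box Dia not r, u
3. not Dia not r, u
4. Dia not r, u
5. r, u
6. not r, v
7. Dia not r, v
8. r, v
Accessibility: uRu, uRv, vRv
Branch closes: r and not r both at v.
Every branch closes (one shown): valid in T, hence also in S4, S5 (every theorem of T is a theorem of S4 and S5).
K-tableau for the negation not (Box Dia not r implies Dia not r):
1. not (Box Dia not r implies Dia not r), u
2. Box Dia not r, u
3. not Dia not r, u
Complete open branch: countermodel on a K-frame, so not valid in K.

T, S4, S5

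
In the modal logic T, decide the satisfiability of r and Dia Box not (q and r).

Yes, satisfiable

1. r and Dia Box not (q and r), 0
2. r, 0
3. Dia Box not (q and r), 0
4. Box not (q and r), 1
5. not (q and r), 1
6. not r, 1
Accessibility: 0R0, 0R1, 1R1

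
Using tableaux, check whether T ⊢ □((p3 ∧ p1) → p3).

Valid

Tableau for the negation ¬□((p3 ∧ p1) → p3):
1. ¬□((p3 ∧ p1) → p3), w0
2. ¬((p3 ∧ p1) → p3), w1   [¬□-rule on 1: fresh world w1, w0Rw1]
3. p3 ∧ p1, w1   [¬→-rule on 2]
4. ¬p3, w1   [¬→-rule on 2]
5. p3, w1   [∧-rule on 3]
6. p1, w1   [∧-rule on 3]
Accessibility: w0Rw0, w0Rw1, w1Rw1
Branch closes: p3 and ¬p3 both at w1.
All branches of the negation close; one closing branch shown above.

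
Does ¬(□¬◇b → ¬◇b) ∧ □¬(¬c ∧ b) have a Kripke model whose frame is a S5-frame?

1. ¬(□¬◇b → ¬◇b) ∧ □¬(¬c ∧ b), 0
2. ¬(□¬◇b → ¬◇b), 0   [∧-rule on 1]
3. □¬(¬c ∧ b), 0   [∧-rule on 1]
4. □¬◇b, 0   [¬→-rule on 2]
5. ◇b, 0   [¬→-rule on 2]
6. ¬(¬c ∧ b), 0   [□-rule on 3 via 0R0]
7. ¬◇b, 0   [□-rule on 4 via 0R0]
8. ¬b, 0   [¬◇-rule on 7 via 0R0]
9. b, 1   [◇-rule on 5: fresh world 1, 0R1]
10. ¬(¬c ∧ b), 1   [□-rule on 3 via 0R1]
11. ¬◇b, 1   [□-rule on 4 via 0R1]
12. ¬b, 1   [¬◇-rule on 7 via 0R1]
Accessibility: 0R0, 0R1, 1R0, 1R1
Branch closes: b and ¬b both at 1.
Every branch closes; the branch above is one of them.

No, unsatisfiable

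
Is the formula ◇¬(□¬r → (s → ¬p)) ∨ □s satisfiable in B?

1. ◇¬(□¬r → (s → ¬p)) ∨ □s, 0
2. □s, 0   [∨-rule on 1 (branches; this branch)]
3. s, 0   [□-rule on 2 via 0R0]
Accessibility: 0R0

Satisfiable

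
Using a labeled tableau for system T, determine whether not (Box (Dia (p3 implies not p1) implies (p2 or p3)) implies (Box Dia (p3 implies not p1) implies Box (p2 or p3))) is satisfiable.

1. not (Box (Dia (p3 implies not p1) implies (p2 or p3)) implies (Box Dia (p3 implies not p1) implies Box (p2 or p3))), 0
2. Box (Dia (p3 implies not p1) implies (p2 or p3)), 0   [neg-implies-rule on 1]
3. not (Box Dia (p3 implies not p1) implies Box (p2 or p3)), 0   [neg-implies-rule on 1]
4. Box Dia (p3 implies not p1), 0   [neg-implies-rule on 3]
5. not Box (p2 or p3), 0   [neg-implies-rule on 3]
6. Dia (p3 implies not p1) implies (p2 or p3), 0   [Box-rule on 2 via 0R0]
7. Dia (p3 implies not p1), 0   [Box-rule on 4 via 0R0]
8. p2 or p3, 0   [implies-rule on 6 (branches; this branch)]
9. p3, 0   [or-rule on 8 (branches; this branch)]
10. not (p2 or p3), 1   [neg-Box-rule on 5: fresh world 1, 0R1]
11. not p2, 1   [neg-or-rule on 10]
12. not p3, 1   [neg-or-rule on 10]
13. Dia (p3 implies not p1) implies (p2 or p3), 1   [Box-rule on 2 via 0R1]
14. Dia (p3 implies not p1), 1   [Box-rule on 4 via 0R1]
15. not Dia (p3 implies not p1), 1   [implies-rule on 13 (branches; this branch)]
16. not (p3 implies not p1), 1   [neg-Dia-rule on 15 via 1R1]
17. p3, 1   [neg-implies-rule on 16]
18. p1, 1   [neg-implies-rule on 16]
Accessibility: 0R0, 0R1, 1R1
Branch closes: p3 and not p3 both at 1.
All branches of the tableau close; one closing branch shown above.

Unsatisfiable (every branch closes)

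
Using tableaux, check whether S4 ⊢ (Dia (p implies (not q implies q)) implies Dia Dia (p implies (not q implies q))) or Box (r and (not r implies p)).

Tableau for the negation not ((Dia (p implies (not q implies q)) implies Dia Dia (p implies (not q implies q))) or Box (r and (not r implies p))):
1. not ((Dia (p implies (not q implies q)) implies Dia Dia (p implies (not q implies q))) or Box (r and (not r implies p))), w0
2. not (Dia (p implies (not q implies q)) implies Dia Dia (p implies (not q implies q))), w0   [neg-or-rule on 1]
3. not Box (r and (not r implies p)), w0   [neg-or-rule on 1]
4. Dia (p implies (not q implies q)), w0   [neg-implies-rule on 2]
5. not Dia Dia (p implies (not q implies q)), w0   [neg-implies-rule on 2]
6. not Dia (p implies (not q implies q)), w0   [neg-Dia-rule on 5 via w0Rw0]
7. not (p implies (not q implies q)), w0   [neg-Dia-rule on 6 via w0Rw0]
8. p, w0   [neg-implies-rule on 7]
9. not (not q implies q), w0   [neg-implies-rule on 7]
10. not q, w0   [neg-implies-rule on 9]
11. not (r and (not r implies p)), w1   [neg-Box-rule on 3: fresh world w1, w0Rw1]
12. not Dia (p implies (not q implies q)), w1   [neg-Dia-rule on 5 via w0Rw1]
13. not (p implies (not q implies q)), w1   [neg-Dia-rule on 6 via w0Rw1]
14. p, w1   [neg-implies-rule on 13]
15. not (not q implies q), w1   [neg-implies-rule on 13]
16. not q, w1   [neg-implies-rule on 15]
17. not r, w1   [neg-and-rule on 11 (branches; this branch)]
18. p implies (not q implies q), w2   [Dia-rule on 4: fresh world w2, w0Rw2]
19. not Dia (p implies (not q implies q)), w2   [neg-Dia-rule on 5 via w0Rw2]
20. not (p implies (not q implies q)), w2   [neg-Dia-rule on 6 via w0Rw2]
21. p, w2   [neg-implies-rule on 20]
22. not (not q implies q), w2   [neg-implies-rule on 20]
23. not q, w2   [neg-implies-rule on 22]
24. not q implies q, w2   [implies-rule on 18 (branches; this branch)]
25. q, w2   [implies-rule on 24 (branches; this branch)]
Accessibility: w0Rw0, w0Rw1, w0Rw2, w1Rw1, w2Rw2
Branch closes: q and not q both at w2.
All branches of the negation close; one closing branch shown above.

Yes, valid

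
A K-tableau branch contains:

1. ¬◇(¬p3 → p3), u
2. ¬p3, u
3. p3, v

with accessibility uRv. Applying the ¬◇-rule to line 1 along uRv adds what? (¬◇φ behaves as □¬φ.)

¬(¬p3 → p3), v

¬◇φ behaves as □¬φ: propagate the negated body to each accessible world.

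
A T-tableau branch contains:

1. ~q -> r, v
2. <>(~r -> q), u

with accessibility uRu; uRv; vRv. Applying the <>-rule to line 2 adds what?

a fresh world w with uRw, and ~r -> q at w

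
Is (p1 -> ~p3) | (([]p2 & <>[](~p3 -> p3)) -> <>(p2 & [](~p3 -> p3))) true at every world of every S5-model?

Tableau for the negation ~((p1 -> ~p3) | (([]p2 & <>[](~p3 -> p3)) -> <>(p2 & [](~p3 -> p3)))):
1. ~((p1 -> ~p3) | (([]p2 & <>[](~p3 -> p3)) -> <>(p2 & [](~p3 -> p3)))), w0
2. ~(p1 -> ~p3), w0
3. ~(([]p2 & <>[](~p3 -> p3)) -> <>(p2 & [](~p3 -> p3))), w0
4. p1, w0
5. p3, w0
6. []p2 & <>[](~p3 -> p3), w0
7. ~<>(p2 & [](~p3 -> p3)), w0
8. []p2, w0
9. <>[](~p3 -> p3), w0
10. ~(p2 & [](~p3 -> p3)), w0
11. p2, w0
12. ~[](~p3 -> p3), w0
13. [](~p3 -> p3), w1
14. ~(p2 & [](~p3 -> p3)), w1
15. p2, w1
16. ~p3 -> p3, w0
17. ~p3 -> p3, w1
18. ~[](~p3 -> p3), w1
19. p3, w1
20. ~(~p3 -> p3), w2
21. ~p3, w2
22. ~(p2 & [](~p3 -> p3)), w2
23. p2, w2
24. ~p3 -> p3, w2
25. ~[](~p3 -> p3), w2
26. p3, w2
Accessibility: w0Rw0, w0Rw1, w0Rw2, w1Rw0, w1Rw1, w1Rw2, w2Rw0, w2Rw1, w2Rw2
Branch closes: p3 and ~p3 both at w2.
All branches of the negation close; one closing branch shown above.

Yes, valid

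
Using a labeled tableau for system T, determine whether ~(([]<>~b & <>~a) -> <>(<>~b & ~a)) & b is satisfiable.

1. ~(([]<>~b & <>~a) -> <>(<>~b & ~a)) & b, u
2. ~(([]<>~b & <>~a) -> <>(<>~b & ~a)), u   [&-rule on 1]
3. b, u   [&-rule on 1]
4. []<>~b & <>~a, u   [~->-rule on 2]
5. ~<>(<>~b & ~a), u   [~->-rule on 2]
6. []<>~b, u   [&-rule on 4]
7. <>~a, u   [&-rule on 4]
8. ~(<>~b & ~a), u   [~<>-rule on 5 via uRu]
9. <>~b, u   [[]-rule on 6 via uRu]
10. a, u   [~&-rule on 8 (branches; this branch)]
11. ~a, v   [<>-rule on 7: fresh world v, uRv]
12. ~(<>~b & ~a), v   [~<>-rule on 5 via uRv]
13. <>~b, v   [[]-rule on 6 via uRv]
14. ~<>~b, v   [~&-rule on 12 (branches; this branch)]
15. b, v   [~<>-rule on 14 via vRv]
16. ~b, w   [<>-rule on 9: fresh world w, uRw]
17. ~(<>~b & ~a), w   [~<>-rule on 5 via uRw]
18. <>~b, w   [[]-rule on 6 via uRw]
19. a, w   [~&-rule on 17 (branches; this branch)]
20. ~b, x   [<>-rule on 13: fresh world x, vRx]
21. b, x   [~<>-rule on 14 via vRx]
Accessibility: uRu, uRv, uRw, vRv, vRx, wRw, xRx
Branch closes: b and ~b both at x.
(One branch shown.) All branches close.

Unsatisfiable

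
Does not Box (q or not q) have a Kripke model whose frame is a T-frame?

Unsatisfiable (every branch closes)

1. not Box (q or not q), u
2. not (q or not q), v   [neg-Box-rule on 1: fresh world v, uRv]
3. not q, v   [neg-or-rule on 2]
4. q, v   [neg-or-rule on 2]
Accessibility: uRu, uRv, vRv
Branch closes: q and not q both at v.
All branches of the tableau close; one closing branch shown above.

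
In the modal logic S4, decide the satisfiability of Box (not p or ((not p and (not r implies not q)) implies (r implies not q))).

1. Box (not p or ((not p and (not r implies not q)) implies (r implies not q))), 0
2. not p or ((not p and (not r implies not q)) implies (r implies not q)), 0   [Box-rule on 1 via 0R0]
3. (not p and (not r implies not q)) implies (r implies not q), 0   [or-rule on 2 (branches; this branch)]
4. r implies not q, 0   [implies-rule on 3 (branches; this branch)]
5. not q, 0   [implies-rule on 4 (branches; this branch)]
Accessibility: 0R0

Yes, satisfiable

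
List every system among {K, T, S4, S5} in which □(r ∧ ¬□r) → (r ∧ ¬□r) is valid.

T-tableau for the negation ¬(□(r ∧ ¬□r) → (r ∧ ¬□r)):
1. ¬(□(r ∧ ¬□r) → (r ∧ ¬□r)), 0
2. □(r ∧ ¬□r), 0   [¬→-rule on 1]
3. ¬(r ∧ ¬□r), 0   [¬→-rule on 1]
4. r ∧ ¬□r, 0   [□-rule on 2 via 0R0]
5. r, 0   [∧-rule on 4]
6. ¬□r, 0   [∧-rule on 4]
7. □r, 0   [¬∧-rule on 3 (branches; this branch)]
8. ¬r, 1   [¬□-rule on 6: fresh world 1, 0R1]
9. r ∧ ¬□r, 1   [□-rule on 2 via 0R1]
10. r, 1   [∧-rule on 9]
11. ¬□r, 1   [∧-rule on 9]
Accessibility: 0R0, 0R1, 1R1
Branch closes: r and ¬r both at 1.
Every branch closes (one shown): valid in T, hence also in S4, S5 (every theorem of T is a theorem of S4 and S5).
K-tableau for the negation ¬(□(r ∧ ¬□r) → (r ∧ ¬□r)):
1. ¬(□(r ∧ ¬□r) → (r ∧ ¬□r)), 0
2. □(r ∧ ¬□r), 0   [¬→-rule on 1]
3. ¬(r ∧ ¬□r), 0   [¬→-rule on 1]
4. □r, 0   [¬∧-rule on 3 (branches; this branch)]
Complete open branch: countermodel on a K-frame, so not valid in K.

T, S4, S5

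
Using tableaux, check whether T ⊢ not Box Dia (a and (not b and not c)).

Tableau for the negation Box Dia (a and (not b and not c)):
1. Box Dia (a and (not b and not c)), u
2. Dia (a and (not b and not c)), u   [Box-rule on 1 via uRu]
3. a and (not b and not c), v   [Dia-rule on 2: fresh world v, uRv]
4. a, v   [and-rule on 3]
5. not b and not c, v   [and-rule on 3]
6. not b, v   [and-rule on 5]
7. not c, v   [and-rule on 5]
8. Dia (a and (not b and not c)), v   [Box-rule on 1 via uRv]
9. a and (not b and not c), w   [Dia-rule on 8: fresh world w, vRw]
10. a, w   [and-rule on 9]
11. not b and not c, w   [and-rule on 9]
12. not b, w   [and-rule on 11]
13. not c, w   [and-rule on 11]
Accessibility: uRu, uRv, vRv, vRw, wRw
The negation has an open branch (countermodel exists).

Invalid (countermodel exists)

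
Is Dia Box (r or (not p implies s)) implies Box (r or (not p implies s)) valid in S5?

Tableau for the negation not (Dia Box (r or (not p implies s)) implies Box (r or (not p implies s))):
1. not (Dia Box (r or (not p implies s)) implies Box (r or (not p implies s))), w0
2. Dia Box (r or (not p implies s)), w0   [neg-implies-rule on 1]
3. not Box (r or (not p implies s)), w0   [neg-implies-rule on 1]
4. Box (r or (not p implies s)), w1   [Dia-rule on 2: fresh world w1, w0Rw1]
5. r or (not p implies s), w0   [Box-rule on 4 via w1Rw0]
6. r or (not p implies s), w1   [Box-rule on 4 via w1Rw1]
7. not p implies s, w0   [or-rule on 5 (branches; this branch)]
8. not p implies s, w1   [or-rule on 6 (branches; this branch)]
9. s, w0   [implies-rule on 7 (branches; this branch)]
10. s, w1   [implies-rule on 8 (branches; this branch)]
11. not (r or (not p implies s)), w2   [neg-Box-rule on 3: fresh world w2, w0Rw2]
12. not r, w2   [neg-or-rule on 11]
13. not (not p implies s), w2   [neg-or-rule on 11]
14. not p, w2   [neg-implies-rule on 13]
15. not s, w2   [neg-implies-rule on 13]
16. r or (not p implies s), w2   [Box-rule on 4 via w1Rw2]
17. not p implies s, w2   [or-rule on 16 (branches; this branch)]
18. s, w2   [implies-rule on 17 (branches; this branch)]
Accessibility: w0Rw0, w0Rw1, w0Rw2, w1Rw0, w1Rw1, w1Rw2, w2Rw0, w2Rw1, w2Rw2
Branch closes: s and not s both at w2.
Every branch of the negation's tableau closes; the branch above is one of them.

Valid in S5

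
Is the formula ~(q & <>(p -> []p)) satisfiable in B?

1. ~(q & <>(p -> []p)), w0
2. ~q, w0
Accessibility: w0Rw0

Satisfiable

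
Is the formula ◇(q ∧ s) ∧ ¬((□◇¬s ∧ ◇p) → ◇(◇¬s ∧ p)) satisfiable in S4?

Unsatisfiable

1. ◇(q ∧ s) ∧ ¬((□◇¬s ∧ ◇p) → ◇(◇¬s ∧ p)), w0
2. ◇(q ∧ s), w0
3. ¬((□◇¬s ∧ ◇p) → ◇(◇¬s ∧ p)), w0
4. □◇¬s ∧ ◇p, w0
5. ¬◇(◇¬s ∧ p), w0
6. □◇¬s, w0
7. ◇p, w0
8. ¬(◇¬s ∧ p), w0
9. ◇¬s, w0
10. ¬p, w0
11. q ∧ s, w1
12. q, w1
13. s, w1
14. ¬(◇¬s ∧ p), w1
15. ◇¬s, w1
16. ¬p, w1
17. p, w2
18. ¬(◇¬s ∧ p), w2
19. ◇¬s, w2
20. ¬◇¬s, w2
21. s, w2
22. ¬s, w3
23. ¬(◇¬s ∧ p), w3
24. ◇¬s, w3
25. ¬p, w3
26. ¬s, w4
27. ¬(◇¬s ∧ p), w4
28. ◇¬s, w4
29. ¬p, w4
30. ¬s, w5
31. ¬(◇¬s ∧ p), w5
32. ◇¬s, w5
33. s, w5
Accessibility: w0Rw0, w0Rw1, w0Rw2, w0Rw3, w0Rw4, w0Rw5, w1Rw1, w1Rw4, w2Rw2, w2Rw5, w3Rw3, w4Rw4, w5Rw5
Branch closes: s and ¬s both at w5.
All branches of the tableau close; one closing branch shown above.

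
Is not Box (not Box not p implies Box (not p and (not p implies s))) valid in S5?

Not valid

Tableau for the negation Box (not Box not p implies Box (not p and (not p implies s))):
1. Box (not Box not p implies Box (not p and (not p implies s))), w0
2. not Box not p implies Box (not p and (not p implies s)), w0
3. Box (not p and (not p implies s)), w0
4. not p and (not p implies s), w0
5. not p, w0
6. not p implies s, w0
7. s, w0
Accessibility: w0Rw0
The negation has an open branch (countermodel exists).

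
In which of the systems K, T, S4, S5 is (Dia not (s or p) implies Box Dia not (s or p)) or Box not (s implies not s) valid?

S5

S4-tableau for the negation not ((Dia not (s or p) implies Box Dia not (s or p)) or Box not (s implies not s)):
1. not ((Dia not (s or p) implies Box Dia not (s or p)) or Box not (s implies not s)), u
2. not (Dia not (s or p) implies Box Dia not (s or p)), u   [neg-or-rule on 1]
3. not Box not (s implies not s), u   [neg-or-rule on 1]
4. Dia not (s or p), u   [neg-implies-rule on 2]
5. not Box Dia not (s or p), u   [neg-implies-rule on 2]
6. s implies not s, v   [neg-Box-rule on 3: fresh world v, uRv]
7. not s, v   [implies-rule on 6 (branches; this branch)]
8. not (s or p), w   [Dia-rule on 4: fresh world w, uRw]
9. not s, w   [neg-or-rule on 8]
10. not p, w   [neg-or-rule on 8]
11. not Dia not (s or p), x   [neg-Box-rule on 5: fresh world x, uRx]
12. s or p, x   [neg-Dia-rule on 11 via xRx]
13. p, x   [or-rule on 12 (branches; this branch)]
Accessibility: uRu, uRv, uRw, uRx, vRv, wRw, xRx
Complete open branch: countermodel on an S4-frame, so not valid in S4, nor in K, T (the same frame is also a K-frame and a T-frame).
S5-tableau for the negation not ((Dia not (s or p) implies Box Dia not (s or p)) or Box not (s implies not s)):
1. not ((Dia not (s or p) implies Box Dia not (s or p)) or Box not (s implies not s)), u
2. not (Dia not (s or p) implies Box Dia not (s or p)), u   [neg-or-rule on 1]
3. not Box not (s implies not s), u   [neg-or-rule on 1]
4. Dia not (s or p), u   [neg-implies-rule on 2]
5. not Box Dia not (s or p), u   [neg-implies-rule on 2]
6. s implies not s, v   [neg-Box-rule on 3: fresh world v, uRv]
7. not s, v   [implies-rule on 6 (branches; this branch)]
8. not (s or p), w   [Dia-rule on 4: fresh world w, uRw]
9. not s, w   [neg-or-rule on 8]
10. not p, w   [neg-or-rule on 8]
11. not Dia not (s or p), x   [neg-Box-rule on 5: fresh world x, uRx]
12. s or p, u   [neg-Dia-rule on 11 via xRu]
13. s or p, v   [neg-Dia-rule on 11 via xRv]
14. s or p, w   [neg-Dia-rule on 11 via xRw]
15. s or p, x   [neg-Dia-rule on 11 via xRx]
16. p, u   [or-rule on 12 (branches; this branch)]
17. p, v   [or-rule on 13 (branches; this branch)]
18. p, w   [or-rule on 14 (branches; this branch)]
Accessibility: uRu, uRv, uRw, uRx, vRu, vRv, vRw, vRx, wRu, wRv, wRw, wRx, xRu, xRv, xRw, xRx
Branch closes: p and not p both at w.
Every branch closes (one shown): valid in S5.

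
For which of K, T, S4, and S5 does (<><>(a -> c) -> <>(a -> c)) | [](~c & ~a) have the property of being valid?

S4, S5

S4-tableau for the negation ~((<><>(a -> c) -> <>(a -> c)) | [](~c & ~a)):
1. ~((<><>(a -> c) -> <>(a -> c)) | [](~c & ~a)), w0
2. ~(<><>(a -> c) -> <>(a -> c)), w0   [~|-rule on 1]
3. ~[](~c & ~a), w0   [~|-rule on 1]
4. <><>(a -> c), w0   [~->-rule on 2]
5. ~<>(a -> c), w0   [~->-rule on 2]
6. ~(a -> c), w0   [~<>-rule on 5 via w0Rw0]
7. a, w0   [~->-rule on 6]
8. ~c, w0   [~->-rule on 6]
9. ~(~c & ~a), w1   [~[]-rule on 3: fresh world w1, w0Rw1]
10. ~(a -> c), w1   [~<>-rule on 5 via w0Rw1]
11. a, w1   [~->-rule on 10]
12. ~c, w1   [~->-rule on 10]
13. <>(a -> c), w2   [<>-rule on 4: fresh world w2, w0Rw2]
14. ~(a -> c), w2   [~<>-rule on 5 via w0Rw2]
15. a, w2   [~->-rule on 14]
16. ~c, w2   [~->-rule on 14]
17. a -> c, w3   [<>-rule on 13: fresh world w3, w2Rw3]
18. ~(a -> c), w3   [~<>-rule on 5 via w0Rw3]
19. a, w3   [~->-rule on 18]
20. ~c, w3   [~->-rule on 18]
21. c, w3   [->-rule on 17 (branches; this branch)]
Accessibility: w0Rw0, w0Rw1, w0Rw2, w0Rw3, w1Rw1, w2Rw2, w2Rw3, w3Rw3
Branch closes: c and ~c both at w3.
Every branch closes (one shown): valid in S4, hence also in S5 (every theorem of S4 is a theorem of S5).
T-tableau for the negation ~((<><>(a -> c) -> <>(a -> c)) | [](~c & ~a)):
1. ~((<><>(a -> c) -> <>(a -> c)) | [](~c & ~a)), w0
2. ~(<><>(a -> c) -> <>(a -> c)), w0   [~|-rule on 1]
3. ~[](~c & ~a), w0   [~|-rule on 1]
4. <><>(a -> c), w0   [~->-rule on 2]
5. ~<>(a -> c), w0   [~->-rule on 2]
6. ~(a -> c), w0   [~<>-rule on 5 via w0Rw0]
7. a, w0   [~->-rule on 6]
8. ~c, w0   [~->-rule on 6]
9. ~(~c & ~a), w1   [~[]-rule on 3: fresh world w1, w0Rw1]
10. ~(a -> c), w1   [~<>-rule on 5 via w0Rw1]
11. a, w1   [~->-rule on 10]
12. ~c, w1   [~->-rule on 10]
13. <>(a -> c), w2   [<>-rule on 4: fresh world w2, w0Rw2]
14. ~(a -> c), w2   [~<>-rule on 5 via w0Rw2]
15. a, w2   [~->-rule on 14]
16. ~c, w2   [~->-rule on 14]
17. a -> c, w3   [<>-rule on 13: fresh world w3, w2Rw3]
18. c, w3   [->-rule on 17 (branches; this branch)]
Accessibility: w0Rw0, w0Rw1, w0Rw2, w1Rw1, w2Rw2, w2Rw3, w3Rw3
Complete open branch: countermodel on a T-frame, so not valid in T, nor in K (the same frame is also a K-frame).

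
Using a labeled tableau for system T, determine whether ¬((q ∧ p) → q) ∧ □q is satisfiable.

1. ¬((q ∧ p) → q) ∧ □q, 0
2. ¬((q ∧ p) → q), 0
3. □q, 0
4. q ∧ p, 0
5. ¬q, 0
6. q, 0
7. p, 0
Accessibility: 0R0
Branch closes: q and ¬q both at 0.
All branches of the tableau close; one closing branch shown above.

Unsatisfiable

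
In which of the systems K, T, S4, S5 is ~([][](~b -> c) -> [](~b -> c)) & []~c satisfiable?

T-tableau for the formula:
1. ~([][](~b -> c) -> [](~b -> c)) & []~c, 0
2. ~([][](~b -> c) -> [](~b -> c)), 0
3. []~c, 0
4. [][](~b -> c), 0
5. ~[](~b -> c), 0
6. ~c, 0
7. [](~b -> c), 0
8. ~b -> c, 0
9. b, 0
10. ~(~b -> c), 1
11. ~b, 1
12. ~c, 1
13. [](~b -> c), 1
14. ~b -> c, 1
15. c, 1
Accessibility: 0R0, 0R1, 1R1
Branch closes: c and ~c both at 1.
Every branch closes (one shown): unsatisfiable in T, hence also in S4, S5 (every S4/S5-frame is a T-frame).
K-tableau for the formula:
1. ~([][](~b -> c) -> [](~b -> c)) & []~c, 0
2. ~([][](~b -> c) -> [](~b -> c)), 0
3. []~c, 0
4. [][](~b -> c), 0
5. ~[](~b -> c), 0
6. ~(~b -> c), 1
7. ~b, 1
8. ~c, 1
9. [](~b -> c), 1
Accessibility: 0R1
Complete open branch: satisfiable in K.

K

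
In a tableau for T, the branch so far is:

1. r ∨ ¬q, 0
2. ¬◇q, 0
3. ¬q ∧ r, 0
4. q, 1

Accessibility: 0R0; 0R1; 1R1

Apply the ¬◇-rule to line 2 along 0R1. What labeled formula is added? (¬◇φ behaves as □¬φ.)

¬q, 1

¬◇φ behaves as □¬φ: propagate the negated body to each accessible world.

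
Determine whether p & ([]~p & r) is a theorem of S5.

No, not valid

Tableau for the negation ~(p & ([]~p & r)):
1. ~(p & ([]~p & r)), 0
2. ~([]~p & r), 0
3. ~r, 0
Accessibility: 0R0
The negation has an open branch (countermodel exists).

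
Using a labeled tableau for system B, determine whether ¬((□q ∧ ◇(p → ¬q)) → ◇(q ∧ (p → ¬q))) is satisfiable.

Unsatisfiable

1. ¬((□q ∧ ◇(p → ¬q)) → ◇(q ∧ (p → ¬q))), u
2. □q ∧ ◇(p → ¬q), u   [¬→-rule on 1]
3. ¬◇(q ∧ (p → ¬q)), u   [¬→-rule on 1]
4. □q, u   [∧-rule on 2]
5. ◇(p → ¬q), u   [∧-rule on 2]
6. ¬(q ∧ (p → ¬q)), u   [¬◇-rule on 3 via uRu]
7. q, u   [□-rule on 4 via uRu]
8. ¬(p → ¬q), u   [¬∧-rule on 6 (branches; this branch)]
9. p, u   [¬→-rule on 8]
10. p → ¬q, v   [◇-rule on 5: fresh world v, uRv]
11. ¬(q ∧ (p → ¬q)), v   [¬◇-rule on 3 via uRv]
12. q, v   [□-rule on 4 via uRv]
13. ¬p, v   [→-rule on 10 (branches; this branch)]
14. ¬(p → ¬q), v   [¬∧-rule on 11 (branches; this branch)]
15. p, v   [¬→-rule on 14]
Accessibility: uRu, uRv, vRu, vRv
Branch closes: p and ¬p both at v.
(One branch shown.) All branches close.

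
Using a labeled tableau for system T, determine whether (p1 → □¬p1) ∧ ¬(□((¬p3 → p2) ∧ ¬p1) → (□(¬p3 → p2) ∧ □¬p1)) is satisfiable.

Unsatisfiable

1. (p1 → □¬p1) ∧ ¬(□((¬p3 → p2) ∧ ¬p1) → (□(¬p3 → p2) ∧ □¬p1)), 0
2. p1 → □¬p1, 0
3. ¬(□((¬p3 → p2) ∧ ¬p1) → (□(¬p3 → p2) ∧ □¬p1)), 0
4. □((¬p3 → p2) ∧ ¬p1), 0
5. ¬(□(¬p3 → p2) ∧ □¬p1), 0
6. (¬p3 → p2) ∧ ¬p1, 0
7. ¬p3 → p2, 0
8. ¬p1, 0
9. □¬p1, 0
10. ¬□(¬p3 → p2), 0
11. p2, 0
12. ¬(¬p3 → p2), 1
13. ¬p3, 1
14. ¬p2, 1
15. (¬p3 → p2) ∧ ¬p1, 1
16. ¬p3 → p2, 1
17. ¬p1, 1
18. p2, 1
Accessibility: 0R0, 0R1, 1R1
Branch closes: p2 and ¬p2 both at 1.
All branches of the tableau close; one closing branch shown above.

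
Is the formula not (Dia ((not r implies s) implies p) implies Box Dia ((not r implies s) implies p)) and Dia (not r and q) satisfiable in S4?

1. not (Dia ((not r implies s) implies p) implies Box Dia ((not r implies s) implies p)) and Dia (not r and q), w0
2. not (Dia ((not r implies s) implies p) implies Box Dia ((not r implies s) implies p)), w0
3. Dia (not r and q), w0
4. Dia ((not r implies s) implies p), w0
5. not Box Dia ((not r implies s) implies p), w0
6. not r and q, w1
7. not r, w1
8. q, w1
9. (not r implies s) implies p, w2
10. p, w2
11. not Dia ((not r implies s) implies p), w3
12. not ((not r implies s) implies p), w3
13. not r implies s, w3
14. not p, w3
15. s, w3
Accessibility: w0Rw0, w0Rw1, w0Rw2, w0Rw3, w1Rw1, w2Rw2, w3Rw3

Satisfiable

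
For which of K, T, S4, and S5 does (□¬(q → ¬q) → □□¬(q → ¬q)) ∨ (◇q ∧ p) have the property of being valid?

S4, S5

T-tableau for the negation ¬((□¬(q → ¬q) → □□¬(q → ¬q)) ∨ (◇q ∧ p)):
1. ¬((□¬(q → ¬q) → □□¬(q → ¬q)) ∨ (◇q ∧ p)), u
2. ¬(□¬(q → ¬q) → □□¬(q → ¬q)), u   [¬∨-rule on 1]
3. ¬(◇q ∧ p), u   [¬∨-rule on 1]
4. □¬(q → ¬q), u   [¬→-rule on 2]
5. ¬□□¬(q → ¬q), u   [¬→-rule on 2]
6. ¬(q → ¬q), u   [□-rule on 4 via uRu]
7. q, u   [¬→-rule on 6]
8. ¬p, u   [¬∧-rule on 3 (branches; this branch)]
9. ¬□¬(q → ¬q), v   [¬□-rule on 5: fresh world v, uRv]
10. ¬(q → ¬q), v   [□-rule on 4 via uRv]
11. q, v   [¬→-rule on 10]
12. q → ¬q, w   [¬□-rule on 9: fresh world w, vRw]
13. ¬q, w   [→-rule on 12 (branches; this branch)]
Accessibility: uRu, uRv, vRv, vRw, wRw
Complete open branch: countermodel on a T-frame, so not valid in T, nor in K (the same frame is also a K-frame).
S4-tableau for the negation ¬((□¬(q → ¬q) → □□¬(q → ¬q)) ∨ (◇q ∧ p)):
1. ¬((□¬(q → ¬q) → □□¬(q → ¬q)) ∨ (◇q ∧ p)), u
2. ¬(□¬(q → ¬q) → □□¬(q → ¬q)), u   [¬∨-rule on 1]
3. ¬(◇q ∧ p), u   [¬∨-rule on 1]
4. □¬(q → ¬q), u   [¬→-rule on 2]
5. ¬□□¬(q → ¬q), u   [¬→-rule on 2]
6. ¬(q → ¬q), u   [□-rule on 4 via uRu]
7. q, u   [¬→-rule on 6]
8. ¬p, u   [¬∧-rule on 3 (branches; this branch)]
9. ¬□¬(q → ¬q), v   [¬□-rule on 5: fresh world v, uRv]
10. ¬(q → ¬q), v   [□-rule on 4 via uRv]
11. q, v   [¬→-rule on 10]
12. q → ¬q, w   [¬□-rule on 9: fresh world w, vRw]
13. ¬(q → ¬q), w   [□-rule on 4 via uRw]
14. q, w   [¬→-rule on 13]
15. ¬q, w   [→-rule on 12 (branches; this branch)]
Accessibility: uRu, uRv, uRw, vRv, vRw, wRw
Branch closes: q and ¬q both at w.
Every branch closes (one shown): valid in S4, hence also in S5 (every theorem of S4 is a theorem of S5).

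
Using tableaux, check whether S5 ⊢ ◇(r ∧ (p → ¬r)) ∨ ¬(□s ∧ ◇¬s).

Tableau for the negation ¬(◇(r ∧ (p → ¬r)) ∨ ¬(□s ∧ ◇¬s)):
1. ¬(◇(r ∧ (p → ¬r)) ∨ ¬(□s ∧ ◇¬s)), 0
2. ¬◇(r ∧ (p → ¬r)), 0
3. □s ∧ ◇¬s, 0
4. □s, 0
5. ◇¬s, 0
6. ¬(r ∧ (p → ¬r)), 0
7. s, 0
8. ¬(p → ¬r), 0
9. p, 0
10. r, 0
11. ¬s, 1
12. ¬(r ∧ (p → ¬r)), 1
13. s, 1
Accessibility: 0R0, 0R1, 1R0, 1R1
Branch closes: s and ¬s both at 1.
All branches of the negation close; one closing branch shown above.

Yes, valid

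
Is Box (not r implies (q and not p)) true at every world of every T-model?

Tableau for the negation not Box (not r implies (q and not p)):
1. not Box (not r implies (q and not p)), w0
2. not (not r implies (q and not p)), w1
3. not r, w1
4. not (q and not p), w1
5. p, w1
Accessibility: w0Rw0, w0Rw1, w1Rw1
The negation has an open branch (countermodel exists).

No, not valid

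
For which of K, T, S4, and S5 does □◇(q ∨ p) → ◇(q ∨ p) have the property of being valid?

T-tableau for the negation ¬(□◇(q ∨ p) → ◇(q ∨ p)):
1. ¬(□◇(q ∨ p) → ◇(q ∨ p)), u
2. □◇(q ∨ p), u   [¬→-rule on 1]
3. ¬◇(q ∨ p), u   [¬→-rule on 1]
4. ◇(q ∨ p), u   [□-rule on 2 via uRu]
5. ¬(q ∨ p), u   [¬◇-rule on 3 via uRu]
6. ¬q, u   [¬∨-rule on 5]
7. ¬p, u   [¬∨-rule on 5]
8. q ∨ p, v   [◇-rule on 4: fresh world v, uRv]
9. ◇(q ∨ p), v   [□-rule on 2 via uRv]
10. ¬(q ∨ p), v   [¬◇-rule on 3 via uRv]
11. ¬q, v   [¬∨-rule on 10]
12. ¬p, v   [¬∨-rule on 10]
13. p, v   [∨-rule on 8 (branches; this branch)]
Accessibility: uRu, uRv, vRv
Branch closes: p and ¬p both at v.
Every branch closes (one shown): valid in T, hence also in S4, S5 (every theorem of T is a theorem of S4 and S5).
K-tableau for the negation ¬(□◇(q ∨ p) → ◇(q ∨ p)):
1. ¬(□◇(q ∨ p) → ◇(q ∨ p)), u
2. □◇(q ∨ p), u   [¬→-rule on 1]
3. ¬◇(q ∨ p), u   [¬→-rule on 1]
Complete open branch: countermodel on a K-frame, so not valid in K.

T, S4, S5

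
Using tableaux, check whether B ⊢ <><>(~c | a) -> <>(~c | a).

Tableau for the negation ~(<><>(~c | a) -> <>(~c | a)):
1. ~(<><>(~c | a) -> <>(~c | a)), u
2. <><>(~c | a), u
3. ~<>(~c | a), u
4. ~(~c | a), u
5. c, u
6. ~a, u
7. <>(~c | a), v
8. ~(~c | a), v
9. c, v
10. ~a, v
11. ~c | a, w
12. a, w
Accessibility: uRu, uRv, vRu, vRv, vRw, wRv, wRw
The negation has an open branch (countermodel exists).

Invalid (countermodel exists)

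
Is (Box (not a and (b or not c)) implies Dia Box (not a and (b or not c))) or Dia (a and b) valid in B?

Tableau for the negation not ((Box (not a and (b or not c)) implies Dia Box (not a and (b or not c))) or Dia (a and b)):
1. not ((Box (not a and (b or not c)) implies Dia Box (not a and (b or not c))) or Dia (a and b)), u
2. not (Box (not a and (b or not c)) implies Dia Box (not a and (b or not c))), u
3. not Dia (a and b), u
4. Box (not a and (b or not c)), u
5. not Dia Box (not a and (b or not c)), u
6. not (a and b), u
7. not a and (b or not c), u
8. not a, u
9. b or not c, u
10. not Box (not a and (b or not c)), u
11. not b, u
12. not c, u
13. not (not a and (b or not c)), v
14. not (a and b), v
15. not a and (b or not c), v
16. not a, v
17. b or not c, v
18. not Box (not a and (b or not c)), v
19. not (b or not c), v
20. not b, v
21. c, v
22. not c, v
Accessibility: uRu, uRv, vRu, vRv
Branch closes: c and not c both at v.
All branches of the negation close; one closing branch shown above.

Valid in B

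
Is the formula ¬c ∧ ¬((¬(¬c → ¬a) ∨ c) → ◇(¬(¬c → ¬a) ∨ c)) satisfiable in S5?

Unsatisfiable (every branch closes)

1. ¬c ∧ ¬((¬(¬c → ¬a) ∨ c) → ◇(¬(¬c → ¬a) ∨ c)), w0
2. ¬c, w0
3. ¬((¬(¬c → ¬a) ∨ c) → ◇(¬(¬c → ¬a) ∨ c)), w0
4. ¬(¬c → ¬a) ∨ c, w0
5. ¬◇(¬(¬c → ¬a) ∨ c), w0
6. ¬(¬(¬c → ¬a) ∨ c), w0
7. ¬c → ¬a, w0
8. ¬(¬c → ¬a), w0
9. a, w0
10. ¬a, w0
Accessibility: w0Rw0
Branch closes: a and ¬a both at w0.
(One branch shown.) All branches close.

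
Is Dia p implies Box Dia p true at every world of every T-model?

No, not valid

Tableau for the negation not (Dia p implies Box Dia p):
1. not (Dia p implies Box Dia p), u
2. Dia p, u
3. not Box Dia p, u
4. p, v
5. not Dia p, w
6. not p, w
Accessibility: uRu, uRv, uRw, vRv, wRw
The negation has an open branch (countermodel exists).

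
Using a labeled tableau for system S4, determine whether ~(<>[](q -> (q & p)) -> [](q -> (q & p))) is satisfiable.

Satisfiable

1. ~(<>[](q -> (q & p)) -> [](q -> (q & p))), u
2. <>[](q -> (q & p)), u   [~->-rule on 1]
3. ~[](q -> (q & p)), u   [~->-rule on 1]
4. [](q -> (q & p)), v   [<>-rule on 2: fresh world v, uRv]
5. q -> (q & p), v   [[]-rule on 4 via vRv]
6. q & p, v   [->-rule on 5 (branches; this branch)]
7. q, v   [&-rule on 6]
8. p, v   [&-rule on 6]
9. ~(q -> (q & p)), w   [~[]-rule on 3: fresh world w, uRw]
10. q, w   [~->-rule on 9]
11. ~(q & p), w   [~->-rule on 9]
12. ~p, w   [~&-rule on 11 (branches; this branch)]
Accessibility: uRu, uRv, uRw, vRv, wRw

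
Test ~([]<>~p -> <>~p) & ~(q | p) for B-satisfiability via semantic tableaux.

1. ~([]<>~p -> <>~p) & ~(q | p), w0
2. ~([]<>~p -> <>~p), w0
3. ~(q | p), w0
4. []<>~p, w0
5. ~<>~p, w0
6. ~q, w0
7. ~p, w0
8. <>~p, w0
9. p, w0
Accessibility: w0Rw0
Branch closes: p and ~p both at w0.
All branches of the tableau close; one closing branch shown above.

No, unsatisfiable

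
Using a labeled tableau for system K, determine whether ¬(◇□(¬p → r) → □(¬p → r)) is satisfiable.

1. ¬(◇□(¬p → r) → □(¬p → r)), w0
2. ◇□(¬p → r), w0
3. ¬□(¬p → r), w0
4. □(¬p → r), w1
5. ¬(¬p → r), w2
6. ¬p, w2
7. ¬r, w2
Accessibility: w0Rw1, w0Rw2

Satisfiable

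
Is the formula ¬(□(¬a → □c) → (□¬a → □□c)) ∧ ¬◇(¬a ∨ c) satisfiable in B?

Unsatisfiable (every branch closes)

1. ¬(□(¬a → □c) → (□¬a → □□c)) ∧ ¬◇(¬a ∨ c), 0
2. ¬(□(¬a → □c) → (□¬a → □□c)), 0
3. ¬◇(¬a ∨ c), 0
4. □(¬a → □c), 0
5. ¬(□¬a → □□c), 0
6. □¬a, 0
7. ¬□□c, 0
8. ¬(¬a ∨ c), 0
9. a, 0
10. ¬c, 0
11. ¬a → □c, 0
12. ¬a, 0
Accessibility: 0R0
Branch closes: a and ¬a both at 0.
(One branch shown.) All branches close.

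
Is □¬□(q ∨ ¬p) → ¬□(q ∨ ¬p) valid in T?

Tableau for the negation ¬(□¬□(q ∨ ¬p) → ¬□(q ∨ ¬p)):
1. ¬(□¬□(q ∨ ¬p) → ¬□(q ∨ ¬p)), w0
2. □¬□(q ∨ ¬p), w0   [¬→-rule on 1]
3. □(q ∨ ¬p), w0   [¬→-rule on 1]
4. ¬□(q ∨ ¬p), w0   [□-rule on 2 via w0Rw0]
5. q ∨ ¬p, w0   [□-rule on 3 via w0Rw0]
6. ¬p, w0   [∨-rule on 5 (branches; this branch)]
7. ¬(q ∨ ¬p), w1   [¬□-rule on 4: fresh world w1, w0Rw1]
8. ¬q, w1   [¬∨-rule on 7]
9. p, w1   [¬∨-rule on 7]
10. ¬□(q ∨ ¬p), w1   [□-rule on 2 via w0Rw1]
11. q ∨ ¬p, w1   [□-rule on 3 via w0Rw1]
12. ¬p, w1   [∨-rule on 11 (branches; this branch)]
Accessibility: w0Rw0, w0Rw1, w1Rw1
Branch closes: p and ¬p both at w1.
Every branch of the negation's tableau closes; the branch above is one of them.

Yes, valid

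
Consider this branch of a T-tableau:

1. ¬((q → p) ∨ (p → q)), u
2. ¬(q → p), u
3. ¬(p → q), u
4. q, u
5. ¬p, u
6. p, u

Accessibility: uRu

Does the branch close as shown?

Closed

Both p and ¬p appear at u.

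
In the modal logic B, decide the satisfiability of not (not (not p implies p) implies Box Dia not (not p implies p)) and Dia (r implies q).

No, unsatisfiable

1. not (not (not p implies p) implies Box Dia not (not p implies p)) and Dia (r implies q), 0
2. not (not (not p implies p) implies Box Dia not (not p implies p)), 0
3. Dia (r implies q), 0
4. not (not p implies p), 0
5. not Box Dia not (not p implies p), 0
6. not p, 0
7. r implies q, 1
8. q, 1
9. not Dia not (not p implies p), 2
10. not p implies p, 0
11. not p implies p, 2
12. p, 0
Accessibility: 0R0, 0R1, 0R2, 1R0, 1R1, 2R0, 2R2
Branch closes: p and not p both at 0.
All branches of the tableau close; one closing branch shown above.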